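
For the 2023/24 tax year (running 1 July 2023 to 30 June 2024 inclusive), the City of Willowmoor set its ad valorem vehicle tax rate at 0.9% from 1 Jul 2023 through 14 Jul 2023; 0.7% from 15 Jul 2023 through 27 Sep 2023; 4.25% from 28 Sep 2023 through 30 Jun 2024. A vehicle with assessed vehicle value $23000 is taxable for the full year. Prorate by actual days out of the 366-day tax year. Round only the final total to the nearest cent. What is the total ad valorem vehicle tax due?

$780.71

1 Jul – 14 Jul 2023: 14 days at 0.9% → $23000 × 0.9% × 14/366 = $7.9180
15 Jul – 27 Sep 2023: 75 days at 0.7% → $23000 × 0.7% × 75/366 = $32.9918
28 Sep 2023 – 30 Jun 2024: 277 days at 4.25% → $23000 × 4.25% × 277/366 = $739.8019
Total = $780.7117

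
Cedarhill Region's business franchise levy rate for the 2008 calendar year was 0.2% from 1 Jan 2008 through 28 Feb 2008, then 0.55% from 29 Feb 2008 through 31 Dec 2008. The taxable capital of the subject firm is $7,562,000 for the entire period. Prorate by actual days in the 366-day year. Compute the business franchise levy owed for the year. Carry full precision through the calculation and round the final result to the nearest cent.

1 Jan – 28 Feb 2008: 59 days at 0.2% → $7,562,000 × 0.2% × 59/366 = $2,438.0219
29 Feb – 31 Dec 2008: 307 days at 0.55% → $7,562,000 × 0.55% × 307/366 = $34,886.4399
Total = $37,324.4617

$37,324.46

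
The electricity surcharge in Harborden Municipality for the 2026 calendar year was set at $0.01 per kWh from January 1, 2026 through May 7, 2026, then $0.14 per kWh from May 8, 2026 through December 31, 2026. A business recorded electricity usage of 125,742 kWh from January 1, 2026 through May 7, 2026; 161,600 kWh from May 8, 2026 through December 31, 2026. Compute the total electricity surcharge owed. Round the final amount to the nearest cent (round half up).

$23,881.42

January 1 – May 7, 2026: 125,742 kWh at $0.01/kWh → $1,257.42
May 8 – December 31, 2026: 161,600 kWh at $0.14/kWh → $22,624.00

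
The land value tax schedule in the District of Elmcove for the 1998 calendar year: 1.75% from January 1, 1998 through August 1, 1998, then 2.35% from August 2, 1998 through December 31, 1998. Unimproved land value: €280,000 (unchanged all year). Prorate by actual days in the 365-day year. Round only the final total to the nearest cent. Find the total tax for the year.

€5,599.62

January 1 – August 1, 1998: 213 days at 1.75% → €280,000 × 1.75% × 213/365 = €2,859.4521
August 2 – December 31, 1998: 152 days at 2.35% → €280,000 × 2.35% × 152/365 = €2,740.1644
Total = €5,599.6164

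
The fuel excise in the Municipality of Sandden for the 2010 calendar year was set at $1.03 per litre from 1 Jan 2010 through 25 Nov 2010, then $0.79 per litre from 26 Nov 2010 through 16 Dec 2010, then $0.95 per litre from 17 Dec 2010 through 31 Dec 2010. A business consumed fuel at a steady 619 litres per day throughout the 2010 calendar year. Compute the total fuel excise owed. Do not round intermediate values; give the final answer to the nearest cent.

$228850.49

1 Jan – 25 Nov 2010: 329 days × 619 litres/day = 203,651 litres at $1.03/litre → $209760.53
26 Nov – 16 Dec 2010: 21 days × 619 litres/day = 12,999 litres at $0.79/litre → $10269.21
17 Dec – 31 Dec 2010: 15 days × 619 litres/day = 9,285 litres at $0.95/litre → $8820.75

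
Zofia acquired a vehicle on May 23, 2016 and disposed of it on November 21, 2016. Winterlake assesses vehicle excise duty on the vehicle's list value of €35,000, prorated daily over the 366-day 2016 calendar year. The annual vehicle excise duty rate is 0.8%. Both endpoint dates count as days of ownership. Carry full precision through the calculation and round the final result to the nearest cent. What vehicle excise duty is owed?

Days held (May 23 – November 21, 2016): 183 out of 366
Tax = €35,000 × 0.8% × 183/366 = €140.0000

€140.00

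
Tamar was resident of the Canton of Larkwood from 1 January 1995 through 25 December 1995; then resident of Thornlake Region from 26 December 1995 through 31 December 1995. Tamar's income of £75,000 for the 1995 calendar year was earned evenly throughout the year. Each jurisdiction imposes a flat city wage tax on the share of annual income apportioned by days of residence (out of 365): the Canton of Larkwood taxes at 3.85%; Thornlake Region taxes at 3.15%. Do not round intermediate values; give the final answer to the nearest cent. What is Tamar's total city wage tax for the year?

The Canton of Larkwood, 1 January – 25 December 1995: 359 days → £75,000 × 3.85% × 359/365 = £2,840.0342
Thornlake Region, 26 December – 31 December 1995: 6 days → £75,000 × 3.15% × 6/365 = £38.8356
Total = £2,878.8699

£2,878.87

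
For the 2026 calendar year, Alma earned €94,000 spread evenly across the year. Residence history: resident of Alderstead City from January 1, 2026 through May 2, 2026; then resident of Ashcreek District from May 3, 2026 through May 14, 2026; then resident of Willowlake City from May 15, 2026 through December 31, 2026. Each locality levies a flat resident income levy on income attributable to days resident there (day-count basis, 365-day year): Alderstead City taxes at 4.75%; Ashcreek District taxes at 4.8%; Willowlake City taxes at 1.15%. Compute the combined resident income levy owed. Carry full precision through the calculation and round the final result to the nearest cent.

€2,324.89

Alderstead City, January 1 – May 2, 2026: 122 days → €94,000 × 4.75% × 122/365 = €1,492.4110
Ashcreek District, May 3 – May 14, 2026: 12 days → €94,000 × 4.8% × 12/365 = €148.3397
Willowlake City, May 15 – December 31, 2026: 231 days → €94,000 × 1.15% × 231/365 = €684.1397
Total = €2,324.8904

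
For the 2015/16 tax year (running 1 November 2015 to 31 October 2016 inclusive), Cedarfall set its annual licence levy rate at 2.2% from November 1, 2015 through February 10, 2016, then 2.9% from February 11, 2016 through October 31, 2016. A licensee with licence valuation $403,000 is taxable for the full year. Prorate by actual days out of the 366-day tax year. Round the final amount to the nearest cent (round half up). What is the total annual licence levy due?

$10,900.82

November 1, 2015 – February 10, 2016: 102 days at 2.2% → $403,000 × 2.2% × 102/366 = $2,470.8525
February 11 – October 31, 2016: 264 days at 2.9% → $403,000 × 2.9% × 264/366 = $8,429.9672
Total = $10,900.8197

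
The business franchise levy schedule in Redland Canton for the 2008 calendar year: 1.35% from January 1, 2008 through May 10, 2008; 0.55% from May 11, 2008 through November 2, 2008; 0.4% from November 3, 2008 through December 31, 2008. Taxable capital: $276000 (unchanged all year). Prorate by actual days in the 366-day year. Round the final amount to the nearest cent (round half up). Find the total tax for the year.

$2241.56

January 1 – May 10, 2008: 131 days at 1.35% → $276000 × 1.35% × 131/366 = $1333.6230
May 11 – November 2, 2008: 176 days at 0.55% → $276000 × 0.55% × 176/366 = $729.9672
November 3 – December 31, 2008: 59 days at 0.4% → $276000 × 0.4% × 59/366 = $177.9672
Total = $2241.5574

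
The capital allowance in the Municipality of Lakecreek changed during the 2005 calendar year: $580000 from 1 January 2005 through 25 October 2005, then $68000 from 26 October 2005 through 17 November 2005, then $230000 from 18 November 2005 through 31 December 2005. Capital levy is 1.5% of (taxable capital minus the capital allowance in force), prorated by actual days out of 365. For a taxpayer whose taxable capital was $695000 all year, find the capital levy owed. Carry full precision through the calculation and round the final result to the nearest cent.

1 January – 25 October 2005: 298 days, exemption $580000 → ($695000 − $580000) × 1.5% × 298/365 = $1408.3562
26 October – 17 November 2005: 23 days, exemption $68000 → ($695000 − $68000) × 1.5% × 23/365 = $592.6438
18 November – 31 December 2005: 44 days, exemption $230000 → ($695000 − $230000) × 1.5% × 44/365 = $840.8219
Total = $2841.8219

$2841.82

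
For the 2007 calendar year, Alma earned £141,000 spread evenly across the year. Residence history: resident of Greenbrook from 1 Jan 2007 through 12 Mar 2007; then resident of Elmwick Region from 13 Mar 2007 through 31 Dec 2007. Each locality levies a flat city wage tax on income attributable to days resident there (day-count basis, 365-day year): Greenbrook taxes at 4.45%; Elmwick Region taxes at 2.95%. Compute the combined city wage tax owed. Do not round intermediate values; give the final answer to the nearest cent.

Greenbrook, 1 Jan – 12 Mar 2007: 71 days → £141,000 × 4.45% × 71/365 = £1,220.5192
Elmwick Region, 13 Mar – 31 Dec 2007: 294 days → £141,000 × 2.95% × 294/365 = £3,350.3918
Total = £4,570.9110

£4,570.91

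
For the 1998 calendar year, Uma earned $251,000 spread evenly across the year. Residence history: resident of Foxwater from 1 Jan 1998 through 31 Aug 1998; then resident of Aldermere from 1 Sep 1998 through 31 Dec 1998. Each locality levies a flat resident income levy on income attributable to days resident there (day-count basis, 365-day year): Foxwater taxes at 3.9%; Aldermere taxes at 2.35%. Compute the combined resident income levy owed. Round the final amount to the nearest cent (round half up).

$8,488.61

Foxwater, 1 Jan – 31 Aug 1998: 243 days → $251,000 × 3.9% × 243/365 = $6,517.0603
Aldermere, 1 Sep – 31 Dec 1998: 122 days → $251,000 × 2.35% × 122/365 = $1,971.5534
Total = $8,488.6137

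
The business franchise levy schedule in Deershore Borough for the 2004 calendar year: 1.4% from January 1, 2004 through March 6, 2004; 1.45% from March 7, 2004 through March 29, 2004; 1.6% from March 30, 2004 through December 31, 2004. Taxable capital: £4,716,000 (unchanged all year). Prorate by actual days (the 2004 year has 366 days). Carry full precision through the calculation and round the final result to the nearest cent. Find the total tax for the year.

£73,310.61

January 1 – March 6, 2004: 66 days at 1.4% → £4,716,000 × 1.4% × 66/366 = £11,905.9672
March 7 – March 29, 2004: 23 days at 1.45% → £4,716,000 × 1.45% × 23/366 = £4,297.2295
March 30 – December 31, 2004: 277 days at 1.6% → £4,716,000 × 1.6% × 277/366 = £57,107.4098
Total = £73,310.6066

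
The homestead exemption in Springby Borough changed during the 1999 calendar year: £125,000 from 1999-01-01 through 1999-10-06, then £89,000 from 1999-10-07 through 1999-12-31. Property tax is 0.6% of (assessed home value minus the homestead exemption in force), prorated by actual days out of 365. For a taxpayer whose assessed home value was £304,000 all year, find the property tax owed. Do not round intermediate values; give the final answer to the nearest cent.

1999-01-01 to 1999-10-06: 279 days, exemption £125,000 → (£304,000 − £125,000) × 0.6% × 279/365 = £820.9479
1999-10-07 to 1999-12-31: 86 days, exemption £89,000 → (£304,000 − £89,000) × 0.6% × 86/365 = £303.9452
Total = £1,124.8932

£1,124.89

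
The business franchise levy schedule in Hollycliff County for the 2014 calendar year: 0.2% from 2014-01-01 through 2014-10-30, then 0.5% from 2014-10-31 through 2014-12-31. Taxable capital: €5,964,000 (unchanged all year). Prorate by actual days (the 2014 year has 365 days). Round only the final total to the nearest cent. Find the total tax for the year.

€14,967.19

2014-01-01 to 2014-10-30: 303 days at 0.2% → €5,964,000 × 0.2% × 303/365 = €9,901.8740
2014-10-31 to 2014-12-31: 62 days at 0.5% → €5,964,000 × 0.5% × 62/365 = €5,065.3151
Total = €14,967.1890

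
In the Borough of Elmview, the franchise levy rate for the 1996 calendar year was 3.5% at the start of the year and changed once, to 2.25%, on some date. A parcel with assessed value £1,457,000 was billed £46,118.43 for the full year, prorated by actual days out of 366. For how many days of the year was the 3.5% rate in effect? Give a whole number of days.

268 days

Let d = days at the first rate; then 366 − d days at the second rate.
£1,457,000 × [3.5%·d + 2.25%·(366−d)] / 366 = £46,118.43
Solving gives d = 268, so the new rate took effect on 25 Sep 1996.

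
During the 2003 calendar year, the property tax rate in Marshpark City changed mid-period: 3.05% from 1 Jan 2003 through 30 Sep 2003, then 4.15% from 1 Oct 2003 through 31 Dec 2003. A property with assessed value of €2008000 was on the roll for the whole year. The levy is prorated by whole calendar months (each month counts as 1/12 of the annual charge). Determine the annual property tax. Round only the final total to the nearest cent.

€66766.00

1 Jan – 30 Sep 2003: 9 months at 3.05% → €2008000 × 3.05% × 9/12 = €45933.0000
1 Oct – 31 Dec 2003: 3 months at 4.15% → €2008000 × 4.15% × 3/12 = €20833.0000
Total = €66766.0000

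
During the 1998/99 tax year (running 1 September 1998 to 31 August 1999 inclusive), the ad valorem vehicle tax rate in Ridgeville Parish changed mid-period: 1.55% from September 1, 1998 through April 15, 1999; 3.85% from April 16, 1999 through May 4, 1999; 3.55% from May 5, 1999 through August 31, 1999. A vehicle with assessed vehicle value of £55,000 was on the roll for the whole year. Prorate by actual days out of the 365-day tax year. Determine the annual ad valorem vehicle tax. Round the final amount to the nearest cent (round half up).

£1,276.98

September 1, 1998 – April 15, 1999: 227 days at 1.55% → £55,000 × 1.55% × 227/365 = £530.1849
April 16 – May 4, 1999: 19 days at 3.85% → £55,000 × 3.85% × 19/365 = £110.2260
May 5 – August 31, 1999: 119 days at 3.55% → £55,000 × 3.55% × 119/365 = £636.5685
Total = £1,276.9795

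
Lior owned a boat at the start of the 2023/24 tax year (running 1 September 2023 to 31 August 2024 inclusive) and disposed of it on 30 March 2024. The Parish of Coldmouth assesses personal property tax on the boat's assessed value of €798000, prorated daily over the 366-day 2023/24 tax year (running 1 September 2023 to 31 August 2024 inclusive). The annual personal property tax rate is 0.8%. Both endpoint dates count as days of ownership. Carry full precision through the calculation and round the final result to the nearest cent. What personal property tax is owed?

Days held (1 September 2023 – 30 March 2024): 212 out of 366
Tax = €798000 × 0.8% × 212/366 = €3697.8361

€3697.84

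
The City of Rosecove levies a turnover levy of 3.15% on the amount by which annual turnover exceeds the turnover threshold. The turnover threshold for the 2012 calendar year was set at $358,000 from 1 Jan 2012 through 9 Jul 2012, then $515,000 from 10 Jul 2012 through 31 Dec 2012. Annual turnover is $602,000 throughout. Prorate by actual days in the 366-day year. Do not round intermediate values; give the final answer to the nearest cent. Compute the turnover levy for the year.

$5,321.35

1 Jan – 9 Jul 2012: 191 days, exemption $358,000 → ($602,000 − $358,000) × 3.15% × 191/366 = $4,011.0000
10 Jul – 31 Dec 2012: 175 days, exemption $515,000 → ($602,000 − $515,000) × 3.15% × 175/366 = $1,310.3484
Total = $5,321.3484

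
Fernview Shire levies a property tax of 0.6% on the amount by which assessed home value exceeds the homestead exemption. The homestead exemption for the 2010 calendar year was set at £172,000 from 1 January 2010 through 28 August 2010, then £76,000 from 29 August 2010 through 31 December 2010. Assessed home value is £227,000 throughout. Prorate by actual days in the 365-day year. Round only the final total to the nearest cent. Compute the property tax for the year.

£527.26

1 January – 28 August 2010: 240 days, exemption £172,000 → (£227,000 − £172,000) × 0.6% × 240/365 = £216.9863
29 August – 31 December 2010: 125 days, exemption £76,000 → (£227,000 − £76,000) × 0.6% × 125/365 = £310.2740
Total = £527.2603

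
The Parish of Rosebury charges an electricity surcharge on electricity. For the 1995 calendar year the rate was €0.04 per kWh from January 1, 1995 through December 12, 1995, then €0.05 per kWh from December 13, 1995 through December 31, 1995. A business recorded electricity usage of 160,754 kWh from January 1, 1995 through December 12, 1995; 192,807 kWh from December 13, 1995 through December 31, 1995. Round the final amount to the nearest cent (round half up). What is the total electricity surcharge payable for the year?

January 1 – December 12, 1995: 160,754 kWh at €0.04/kWh → €6430.16
December 13 – December 31, 1995: 192,807 kWh at €0.05/kWh → €9640.35

€16070.51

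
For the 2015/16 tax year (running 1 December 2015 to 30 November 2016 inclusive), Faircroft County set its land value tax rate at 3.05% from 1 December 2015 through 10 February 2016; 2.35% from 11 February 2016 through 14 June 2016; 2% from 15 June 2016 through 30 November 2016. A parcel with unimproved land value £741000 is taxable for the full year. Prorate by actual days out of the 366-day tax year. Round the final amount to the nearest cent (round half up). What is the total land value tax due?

1 December 2015 – 10 February 2016: 72 days at 3.05% → £741000 × 3.05% × 72/366 = £4446.0000
11 February – 14 June 2016: 125 days at 2.35% → £741000 × 2.35% × 125/366 = £5947.2336
15 June – 30 November 2016: 169 days at 2% → £741000 × 2% × 169/366 = £6843.1148
Total = £17236.3484

£17236.35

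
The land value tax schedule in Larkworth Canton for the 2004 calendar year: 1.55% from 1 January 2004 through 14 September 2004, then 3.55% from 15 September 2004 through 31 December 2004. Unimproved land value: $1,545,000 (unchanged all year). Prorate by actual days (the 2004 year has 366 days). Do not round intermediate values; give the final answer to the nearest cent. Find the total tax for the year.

$33,065.53

1 January – 14 September 2004: 258 days at 1.55% → $1,545,000 × 1.55% × 258/366 = $16,881.0246
15 September – 31 December 2004: 108 days at 3.55% → $1,545,000 × 3.55% × 108/366 = $16,184.5082
Total = $33,065.5328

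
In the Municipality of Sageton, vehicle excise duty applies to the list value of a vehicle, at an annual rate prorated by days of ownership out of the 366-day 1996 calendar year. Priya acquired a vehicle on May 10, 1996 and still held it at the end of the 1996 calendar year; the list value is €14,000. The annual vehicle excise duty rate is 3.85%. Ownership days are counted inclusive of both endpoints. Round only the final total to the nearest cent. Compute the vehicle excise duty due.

Days held (May 10 – December 31, 1996): 236 out of 366
Tax = €14,000 × 3.85% × 236/366 = €347.5519

€347.55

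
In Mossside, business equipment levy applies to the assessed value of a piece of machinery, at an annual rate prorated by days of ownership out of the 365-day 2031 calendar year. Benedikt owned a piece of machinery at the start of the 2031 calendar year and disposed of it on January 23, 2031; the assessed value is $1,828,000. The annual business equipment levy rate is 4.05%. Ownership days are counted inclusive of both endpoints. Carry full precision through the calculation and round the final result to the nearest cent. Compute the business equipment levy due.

$4,665.16

Days held (January 1 – January 23, 2031): 23 out of 365
Tax = $1,828,000 × 4.05% × 23/365 = $4,665.1562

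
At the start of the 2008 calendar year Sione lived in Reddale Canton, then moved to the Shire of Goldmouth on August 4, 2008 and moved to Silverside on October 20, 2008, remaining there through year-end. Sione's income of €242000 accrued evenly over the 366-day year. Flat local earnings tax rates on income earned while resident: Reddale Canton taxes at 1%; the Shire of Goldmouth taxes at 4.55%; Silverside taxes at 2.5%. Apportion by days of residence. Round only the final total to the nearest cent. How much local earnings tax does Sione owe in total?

Reddale Canton, January 1 – August 3, 2008: 216 days → €242000 × 1% × 216/366 = €1428.1967
The Shire of Goldmouth, August 4 – October 19, 2008: 77 days → €242000 × 4.55% × 77/366 = €2316.5219
Silverside, October 20 – December 31, 2008: 73 days → €242000 × 2.5% × 73/366 = €1206.6940
Total = €4951.4126

€4951.41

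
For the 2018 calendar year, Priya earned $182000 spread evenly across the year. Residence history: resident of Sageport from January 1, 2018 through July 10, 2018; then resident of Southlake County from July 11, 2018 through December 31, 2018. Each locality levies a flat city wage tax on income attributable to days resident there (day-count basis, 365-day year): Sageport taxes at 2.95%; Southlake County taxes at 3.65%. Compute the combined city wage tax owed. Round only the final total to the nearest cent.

$5976.33

Sageport, January 1 – July 10, 2018: 191 days → $182000 × 2.95% × 191/365 = $2809.5315
Southlake County, July 11 – December 31, 2018: 174 days → $182000 × 3.65% × 174/365 = $3166.8000
Total = $5976.3315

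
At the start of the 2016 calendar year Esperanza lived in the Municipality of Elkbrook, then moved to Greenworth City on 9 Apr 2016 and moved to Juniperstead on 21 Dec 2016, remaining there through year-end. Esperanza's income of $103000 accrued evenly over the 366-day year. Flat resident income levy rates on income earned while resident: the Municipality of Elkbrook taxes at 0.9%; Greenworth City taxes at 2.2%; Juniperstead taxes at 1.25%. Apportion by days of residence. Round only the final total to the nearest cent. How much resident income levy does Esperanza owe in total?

The Municipality of Elkbrook, 1 Jan – 8 Apr 2016: 99 days → $103000 × 0.9% × 99/366 = $250.7459
Greenworth City, 9 Apr – 20 Dec 2016: 256 days → $103000 × 2.2% × 256/366 = $1584.9617
Juniperstead, 21 Dec – 31 Dec 2016: 11 days → $103000 × 1.25% × 11/366 = $38.6954
Total = $1874.4030

$1874.40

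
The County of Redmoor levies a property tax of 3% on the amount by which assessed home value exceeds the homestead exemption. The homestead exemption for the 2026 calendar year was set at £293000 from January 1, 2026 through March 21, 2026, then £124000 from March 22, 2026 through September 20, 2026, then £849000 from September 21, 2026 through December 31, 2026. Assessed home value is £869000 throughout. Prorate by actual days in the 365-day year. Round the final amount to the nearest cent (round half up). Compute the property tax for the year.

January 1 – March 21, 2026: 80 days, exemption £293000 → (£869000 − £293000) × 3% × 80/365 = £3787.3973
March 22 – September 20, 2026: 183 days, exemption £124000 → (£869000 − £124000) × 3% × 183/365 = £11205.6164
September 21 – December 31, 2026: 102 days, exemption £849000 → (£869000 − £849000) × 3% × 102/365 = £167.6712
Total = £15160.6849

£15160.68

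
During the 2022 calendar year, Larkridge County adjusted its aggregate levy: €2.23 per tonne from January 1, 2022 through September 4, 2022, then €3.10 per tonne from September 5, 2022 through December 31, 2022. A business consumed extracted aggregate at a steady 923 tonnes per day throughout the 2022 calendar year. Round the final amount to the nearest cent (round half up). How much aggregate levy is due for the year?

€846,031.03

January 1 – September 4, 2022: 247 days × 923 tonnes/day = 227,981 tonnes at €2.23/tonne → €508,397.63
September 5 – December 31, 2022: 118 days × 923 tonnes/day = 108,914 tonnes at €3.10/tonne → €337,633.40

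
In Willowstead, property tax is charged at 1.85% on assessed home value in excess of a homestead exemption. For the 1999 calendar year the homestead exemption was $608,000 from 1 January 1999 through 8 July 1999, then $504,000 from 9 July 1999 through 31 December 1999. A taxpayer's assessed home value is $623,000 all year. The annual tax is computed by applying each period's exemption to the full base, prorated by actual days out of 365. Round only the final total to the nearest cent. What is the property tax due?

1 January – 8 July 1999: 189 days, exemption $608,000 → ($623,000 − $608,000) × 1.85% × 189/365 = $143.6918
9 July – 31 December 1999: 176 days, exemption $504,000 → ($623,000 − $504,000) × 1.85% × 176/365 = $1,061.5452
Total = $1,205.2370

$1,205.24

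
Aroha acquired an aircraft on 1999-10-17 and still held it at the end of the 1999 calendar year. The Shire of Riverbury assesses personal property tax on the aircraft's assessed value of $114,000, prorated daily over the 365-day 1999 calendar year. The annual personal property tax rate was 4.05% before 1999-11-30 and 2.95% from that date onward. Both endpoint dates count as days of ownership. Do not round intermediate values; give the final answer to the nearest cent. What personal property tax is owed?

$851.41

1999-10-17 to 1999-11-29: 44 days at 4.05% → $114,000 × 4.05% × 44/365 = $556.5699
1999-11-30 to 1999-12-31: 32 days at 2.95% → $114,000 × 2.95% × 32/365 = $294.8384
Total = $851.4082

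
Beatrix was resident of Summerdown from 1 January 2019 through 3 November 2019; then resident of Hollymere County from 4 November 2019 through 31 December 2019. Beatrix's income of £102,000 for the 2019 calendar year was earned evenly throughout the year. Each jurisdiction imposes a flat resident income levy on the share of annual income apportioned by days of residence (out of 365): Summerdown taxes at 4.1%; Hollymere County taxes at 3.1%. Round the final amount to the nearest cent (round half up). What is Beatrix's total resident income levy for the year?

Summerdown, 1 January – 3 November 2019: 307 days → £102,000 × 4.1% × 307/365 = £3,517.4630
Hollymere County, 4 November – 31 December 2019: 58 days → £102,000 × 3.1% × 58/365 = £502.4548
Total = £4,019.9178

£4,019.92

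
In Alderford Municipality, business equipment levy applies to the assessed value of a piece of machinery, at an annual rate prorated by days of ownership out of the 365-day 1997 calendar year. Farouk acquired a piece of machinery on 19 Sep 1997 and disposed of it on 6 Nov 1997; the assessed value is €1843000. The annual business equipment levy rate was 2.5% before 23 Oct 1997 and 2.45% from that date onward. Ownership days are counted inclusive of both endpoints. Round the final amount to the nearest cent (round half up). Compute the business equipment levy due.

€6147.54

19 Sep – 22 Oct 1997: 34 days at 2.5% → €1843000 × 2.5% × 34/365 = €4291.9178
23 Oct – 6 Nov 1997: 15 days at 2.45% → €1843000 × 2.45% × 15/365 = €1855.6233
Total = €6147.5411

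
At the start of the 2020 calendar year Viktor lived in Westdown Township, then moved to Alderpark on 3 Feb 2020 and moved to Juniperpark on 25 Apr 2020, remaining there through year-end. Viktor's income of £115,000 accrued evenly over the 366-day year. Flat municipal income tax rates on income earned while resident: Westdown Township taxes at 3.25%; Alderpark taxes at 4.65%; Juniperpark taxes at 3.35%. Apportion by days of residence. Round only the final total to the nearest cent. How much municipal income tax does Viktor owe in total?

Westdown Township, 1 Jan – 2 Feb 2020: 33 days → £115,000 × 3.25% × 33/366 = £336.9877
Alderpark, 3 Feb – 24 Apr 2020: 82 days → £115,000 × 4.65% × 82/366 = £1,198.0738
Juniperpark, 25 Apr – 31 Dec 2020: 251 days → £115,000 × 3.35% × 251/366 = £2,642.0150
Total = £4,177.0765

£4,177.08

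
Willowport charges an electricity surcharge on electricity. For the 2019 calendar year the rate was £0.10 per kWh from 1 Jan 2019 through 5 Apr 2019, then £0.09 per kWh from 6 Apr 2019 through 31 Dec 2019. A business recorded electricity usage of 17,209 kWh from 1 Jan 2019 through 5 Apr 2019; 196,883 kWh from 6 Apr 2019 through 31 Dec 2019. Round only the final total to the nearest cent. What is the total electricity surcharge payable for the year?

1 Jan – 5 Apr 2019: 17,209 kWh at £0.10/kWh → £1,720.90
6 Apr – 31 Dec 2019: 196,883 kWh at £0.09/kWh → £17,719.47

£19,440.37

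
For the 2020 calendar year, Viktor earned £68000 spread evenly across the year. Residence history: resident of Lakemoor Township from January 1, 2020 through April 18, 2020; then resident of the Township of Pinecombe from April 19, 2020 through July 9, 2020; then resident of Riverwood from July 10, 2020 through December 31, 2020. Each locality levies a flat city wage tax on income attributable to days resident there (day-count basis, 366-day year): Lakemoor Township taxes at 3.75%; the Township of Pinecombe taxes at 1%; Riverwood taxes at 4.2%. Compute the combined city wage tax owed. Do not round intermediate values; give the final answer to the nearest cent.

£2277.35

Lakemoor Township, January 1 – April 18, 2020: 109 days → £68000 × 3.75% × 109/366 = £759.4262
The Township of Pinecombe, April 19 – July 9, 2020: 82 days → £68000 × 1% × 82/366 = £152.3497
Riverwood, July 10 – December 31, 2020: 175 days → £68000 × 4.2% × 175/366 = £1365.5738
Total = £2277.3497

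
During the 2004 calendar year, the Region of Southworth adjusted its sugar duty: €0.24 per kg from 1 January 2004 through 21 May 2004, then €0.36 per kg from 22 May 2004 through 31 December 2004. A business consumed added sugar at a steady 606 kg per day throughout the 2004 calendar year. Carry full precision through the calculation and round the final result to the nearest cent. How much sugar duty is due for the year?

€69,520.32

1 January – 21 May 2004: 142 days × 606 kg/day = 86,052 kg at €0.24/kg → €20,652.48
22 May – 31 December 2004: 224 days × 606 kg/day = 135,744 kg at €0.36/kg → €48,867.84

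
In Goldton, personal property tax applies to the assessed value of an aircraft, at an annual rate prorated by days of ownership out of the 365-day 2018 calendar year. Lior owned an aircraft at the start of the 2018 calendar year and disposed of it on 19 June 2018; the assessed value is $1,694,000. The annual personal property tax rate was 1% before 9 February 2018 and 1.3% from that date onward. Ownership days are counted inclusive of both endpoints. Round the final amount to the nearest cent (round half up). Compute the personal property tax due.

1 January – 8 February 2018: 39 days at 1% → $1,694,000 × 1% × 39/365 = $1,810.0274
9 February – 19 June 2018: 131 days at 1.3% → $1,694,000 × 1.3% × 131/365 = $7,903.7863
Total = $9,713.8137

$9,713.81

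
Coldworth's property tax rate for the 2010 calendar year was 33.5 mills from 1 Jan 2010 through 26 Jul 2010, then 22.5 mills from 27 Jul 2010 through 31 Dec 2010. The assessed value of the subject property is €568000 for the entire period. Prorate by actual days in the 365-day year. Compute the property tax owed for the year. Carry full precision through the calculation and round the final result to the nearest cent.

€16323.39

1 Jan – 26 Jul 2010: 207 days at 33.5 mills → €568000 × 3.35% × 207/365 = €10791.2219
27 Jul – 31 Dec 2010: 158 days at 22.5 mills → €568000 × 2.25% × 158/365 = €5532.1644
Total = €16323.3863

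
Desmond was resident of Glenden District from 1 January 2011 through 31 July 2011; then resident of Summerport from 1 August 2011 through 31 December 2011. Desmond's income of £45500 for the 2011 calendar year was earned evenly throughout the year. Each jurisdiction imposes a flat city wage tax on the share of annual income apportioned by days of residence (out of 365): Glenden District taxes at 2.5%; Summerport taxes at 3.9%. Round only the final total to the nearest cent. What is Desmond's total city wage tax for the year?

£1404.52

Glenden District, 1 January – 31 July 2011: 212 days → £45500 × 2.5% × 212/365 = £660.6849
Summerport, 1 August – 31 December 2011: 153 days → £45500 × 3.9% × 153/365 = £743.8315
Total = £1404.5164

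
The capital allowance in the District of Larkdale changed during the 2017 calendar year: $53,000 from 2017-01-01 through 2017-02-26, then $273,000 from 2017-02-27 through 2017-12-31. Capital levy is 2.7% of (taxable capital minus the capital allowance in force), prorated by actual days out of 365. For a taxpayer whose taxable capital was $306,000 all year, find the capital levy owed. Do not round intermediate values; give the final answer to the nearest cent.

2017-01-01 to 2017-02-26: 57 days, exemption $53,000 → ($306,000 − $53,000) × 2.7% × 57/365 = $1,066.7589
2017-02-27 to 2017-12-31: 308 days, exemption $273,000 → ($306,000 − $273,000) × 2.7% × 308/365 = $751.8575
Total = $1,818.6164

$1,818.62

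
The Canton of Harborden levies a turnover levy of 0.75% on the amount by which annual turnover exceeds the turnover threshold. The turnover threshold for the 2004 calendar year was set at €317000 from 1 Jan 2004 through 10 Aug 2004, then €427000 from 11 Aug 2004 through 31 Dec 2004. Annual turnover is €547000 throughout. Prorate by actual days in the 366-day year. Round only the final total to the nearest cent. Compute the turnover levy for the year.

1 Jan – 10 Aug 2004: 223 days, exemption €317000 → (€547000 − €317000) × 0.75% × 223/366 = €1051.0246
11 Aug – 31 Dec 2004: 143 days, exemption €427000 → (€547000 − €427000) × 0.75% × 143/366 = €351.6393
Total = €1402.6639

€1402.66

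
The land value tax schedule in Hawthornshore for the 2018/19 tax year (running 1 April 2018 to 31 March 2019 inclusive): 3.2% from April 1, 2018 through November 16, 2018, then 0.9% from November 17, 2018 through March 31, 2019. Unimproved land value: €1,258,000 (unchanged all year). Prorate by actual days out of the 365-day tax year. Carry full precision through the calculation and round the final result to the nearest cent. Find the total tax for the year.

€29,554.38

April 1 – November 16, 2018: 230 days at 3.2% → €1,258,000 × 3.2% × 230/365 = €25,366.7945
November 17, 2018 – March 31, 2019: 135 days at 0.9% → €1,258,000 × 0.9% × 135/365 = €4,187.5890
Total = €29,554.3836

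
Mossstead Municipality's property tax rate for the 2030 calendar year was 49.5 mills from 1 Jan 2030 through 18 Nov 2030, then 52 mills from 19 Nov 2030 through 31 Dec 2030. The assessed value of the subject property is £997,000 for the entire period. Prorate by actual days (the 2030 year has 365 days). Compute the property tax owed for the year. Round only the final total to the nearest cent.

£49,645.14

1 Jan – 18 Nov 2030: 322 days at 49.5 mills → £997,000 × 4.95% × 322/365 = £43,537.4877
19 Nov – 31 Dec 2030: 43 days at 52 mills → £997,000 × 5.2% × 43/365 = £6,107.6493
Total = £49,645.1370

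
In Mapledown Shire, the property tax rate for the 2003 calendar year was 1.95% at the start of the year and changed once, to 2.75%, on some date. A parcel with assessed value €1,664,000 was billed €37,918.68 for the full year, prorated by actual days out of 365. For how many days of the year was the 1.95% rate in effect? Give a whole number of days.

215 days

Let d = days at the first rate; then 365 − d days at the second rate.
€1,664,000 × [1.95%·d + 2.75%·(365−d)] / 365 = €37,918.68
Solving gives d = 215, so the new rate took effect on 4 August 2003.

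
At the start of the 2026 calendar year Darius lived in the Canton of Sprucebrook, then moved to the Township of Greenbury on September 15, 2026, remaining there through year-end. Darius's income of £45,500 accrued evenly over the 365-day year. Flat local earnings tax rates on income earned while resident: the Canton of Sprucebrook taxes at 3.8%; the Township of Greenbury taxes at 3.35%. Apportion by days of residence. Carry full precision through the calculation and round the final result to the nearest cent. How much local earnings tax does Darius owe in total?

The Canton of Sprucebrook, January 1 – September 14, 2026: 257 days → £45,500 × 3.8% × 257/365 = £1,217.4055
The Township of Greenbury, September 15 – December 31, 2026: 108 days → £45,500 × 3.35% × 108/365 = £451.0110
Total = £1,668.4164

£1,668.42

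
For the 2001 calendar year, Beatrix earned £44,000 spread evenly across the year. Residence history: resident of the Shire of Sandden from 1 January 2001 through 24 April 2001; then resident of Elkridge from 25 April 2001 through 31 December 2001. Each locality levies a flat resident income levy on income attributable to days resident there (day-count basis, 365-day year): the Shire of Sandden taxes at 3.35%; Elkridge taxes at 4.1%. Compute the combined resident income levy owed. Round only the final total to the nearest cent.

£1,700.93

The Shire of Sandden, 1 January – 24 April 2001: 114 days → £44,000 × 3.35% × 114/365 = £460.3726
Elkridge, 25 April – 31 December 2001: 251 days → £44,000 × 4.1% × 251/365 = £1,240.5589
Total = £1,700.9315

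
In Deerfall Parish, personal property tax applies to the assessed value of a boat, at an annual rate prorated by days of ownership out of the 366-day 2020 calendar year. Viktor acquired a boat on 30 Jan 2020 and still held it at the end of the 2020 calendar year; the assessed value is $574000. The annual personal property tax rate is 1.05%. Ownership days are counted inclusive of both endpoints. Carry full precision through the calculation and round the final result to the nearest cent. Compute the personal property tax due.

$5549.45

Days held (30 Jan – 31 Dec 2020): 337 out of 366
Tax = $574000 × 1.05% × 337/366 = $5549.4508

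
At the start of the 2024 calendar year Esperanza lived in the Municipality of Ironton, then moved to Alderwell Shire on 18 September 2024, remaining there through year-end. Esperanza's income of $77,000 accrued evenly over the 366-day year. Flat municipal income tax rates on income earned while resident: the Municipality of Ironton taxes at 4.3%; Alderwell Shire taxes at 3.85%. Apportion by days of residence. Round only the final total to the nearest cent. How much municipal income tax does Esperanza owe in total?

The Municipality of Ironton, 1 January – 17 September 2024: 261 days → $77,000 × 4.3% × 261/366 = $2,361.1230
Alderwell Shire, 18 September – 31 December 2024: 105 days → $77,000 × 3.85% × 105/366 = $850.4713
Total = $3,211.5943

$3,211.59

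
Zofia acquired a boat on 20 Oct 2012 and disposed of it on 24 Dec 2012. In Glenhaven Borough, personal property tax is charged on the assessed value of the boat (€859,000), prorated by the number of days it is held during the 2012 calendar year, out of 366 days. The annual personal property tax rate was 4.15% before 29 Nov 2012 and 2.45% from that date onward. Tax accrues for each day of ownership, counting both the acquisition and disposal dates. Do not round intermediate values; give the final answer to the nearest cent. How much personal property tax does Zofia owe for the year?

€5,391.05

20 Oct – 28 Nov 2012: 40 days at 4.15% → €859,000 × 4.15% × 40/366 = €3,896.0109
29 Nov – 24 Dec 2012: 26 days at 2.45% → €859,000 × 2.45% × 26/366 = €1,495.0355
Total = €5,391.0464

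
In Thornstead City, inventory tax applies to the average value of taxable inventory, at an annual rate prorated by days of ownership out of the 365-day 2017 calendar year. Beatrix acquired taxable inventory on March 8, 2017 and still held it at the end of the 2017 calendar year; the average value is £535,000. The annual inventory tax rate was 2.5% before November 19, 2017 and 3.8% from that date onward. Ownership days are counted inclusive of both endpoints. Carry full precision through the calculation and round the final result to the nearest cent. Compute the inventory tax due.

March 8 – November 18, 2017: 256 days at 2.5% → £535,000 × 2.5% × 256/365 = £9,380.8219
November 19 – December 31, 2017: 43 days at 3.8% → £535,000 × 3.8% × 43/365 = £2,395.0411
Total = £11,775.8630

£11,775.86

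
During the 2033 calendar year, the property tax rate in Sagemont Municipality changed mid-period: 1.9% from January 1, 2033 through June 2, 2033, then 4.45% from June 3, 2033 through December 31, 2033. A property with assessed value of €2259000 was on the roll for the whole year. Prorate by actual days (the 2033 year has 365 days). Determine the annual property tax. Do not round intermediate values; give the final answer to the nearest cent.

January 1 – June 2, 2033: 153 days at 1.9% → €2259000 × 1.9% × 153/365 = €17991.5425
June 3 – December 31, 2033: 212 days at 4.45% → €2259000 × 4.45% × 212/365 = €58387.4137
Total = €76378.9562

€76378.96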